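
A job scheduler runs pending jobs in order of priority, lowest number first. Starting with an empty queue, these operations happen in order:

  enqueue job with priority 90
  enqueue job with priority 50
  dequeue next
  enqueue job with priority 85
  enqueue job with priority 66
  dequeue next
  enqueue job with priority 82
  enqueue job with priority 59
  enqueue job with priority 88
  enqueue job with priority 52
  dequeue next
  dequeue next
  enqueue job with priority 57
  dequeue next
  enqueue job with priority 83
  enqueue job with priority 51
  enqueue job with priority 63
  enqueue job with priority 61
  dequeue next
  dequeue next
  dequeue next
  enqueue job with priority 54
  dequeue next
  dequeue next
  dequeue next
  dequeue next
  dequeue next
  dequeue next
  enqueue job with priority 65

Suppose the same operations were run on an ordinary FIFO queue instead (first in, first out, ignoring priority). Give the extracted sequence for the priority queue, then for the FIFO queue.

priority queue: 50, 66, 52, 59, 57, 51, 61, 63, 54, 82, 83, 85, 88, 90; FIFO queue: 90, 50, 85, 66, 82, 59, 88, 52, 57, 83, 51, 63, 61, 54

insert 90 → {90}
insert 50 → {50, 90}
dequeue next → 50; now {90}
insert 85 → {85, 90}
insert 66 → {66, 85, 90}
dequeue next → 66; now {85, 90}
insert 82 → {82, 85, 90}
insert 59 → {59, 82, 85, 90}
insert 88 → {59, 82, 85, 88, 90}
insert 52 → {52, 59, 82, 85, 88, 90}
dequeue next → 52; now {59, 82, 85, 88, 90}
dequeue next → 59; now {82, 85, 88, 90}
insert 57 → {57, 82, 85, 88, 90}
dequeue next → 57; now {82, 85, 88, 90}
insert 83 → {82, 83, 85, 88, 90}
insert 51 → {51, 82, 83, 85, 88, 90}
insert 63 → {51, 63, 82, 83, 85, 88, 90}
insert 61 → {51, 61, 63, 82, 83, 85, 88, 90}
dequeue next → 51; now {61, 63, 82, 83, 85, 88, 90}
dequeue next → 61; now {63, 82, 83, 85, 88, 90}
dequeue next → 63; now {82, 83, 85, 88, 90}
insert 54 → {54, 82, 83, 85, 88, 90}
dequeue next → 54; now {82, 83, 85, 88, 90}
dequeue next → 82; now {83, 85, 88, 90}
dequeue next → 83; now {85, 88, 90}
dequeue next → 85; now {88, 90}
dequeue next → 88; now {90}
dequeue next → 90; now {}
insert 65 → {65}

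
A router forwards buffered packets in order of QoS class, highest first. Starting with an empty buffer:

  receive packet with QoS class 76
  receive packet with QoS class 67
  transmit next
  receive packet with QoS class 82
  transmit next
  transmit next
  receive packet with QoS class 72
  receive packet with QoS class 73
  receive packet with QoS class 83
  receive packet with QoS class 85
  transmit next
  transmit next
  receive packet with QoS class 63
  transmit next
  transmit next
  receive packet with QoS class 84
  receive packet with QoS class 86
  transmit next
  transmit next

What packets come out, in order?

insert 76 → {76}
insert 67 → {76, 67}
transmit next → 76; now {67}
insert 82 → {82, 67}
transmit next → 82; now {67}
transmit next → 67; now {}
insert 72 → {72}
insert 73 → {73, 72}
insert 83 → {83, 73, 72}
insert 85 → {85, 83, 73, 72}
transmit next → 85; now {83, 73, 72}
transmit next → 83; now {73, 72}
insert 63 → {73, 72, 63}
transmit next → 73; now {72, 63}
transmit next → 72; now {63}
insert 84 → {84, 63}
insert 86 → {86, 84, 63}
transmit next → 86; now {84, 63}
transmit next → 84; now {63}

76 → 82 → 67 → 85 → 83 → 73 → 72 → 86 → 84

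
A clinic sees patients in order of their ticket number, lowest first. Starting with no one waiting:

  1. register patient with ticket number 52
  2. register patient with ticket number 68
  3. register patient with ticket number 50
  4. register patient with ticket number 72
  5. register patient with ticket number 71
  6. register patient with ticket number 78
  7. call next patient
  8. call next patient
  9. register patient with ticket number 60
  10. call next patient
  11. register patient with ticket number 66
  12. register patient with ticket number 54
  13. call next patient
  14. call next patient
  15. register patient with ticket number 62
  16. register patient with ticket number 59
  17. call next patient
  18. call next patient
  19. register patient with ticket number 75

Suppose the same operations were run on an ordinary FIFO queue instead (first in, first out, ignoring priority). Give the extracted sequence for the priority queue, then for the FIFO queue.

insert 52 → {52}
insert 68 → {52, 68}
insert 50 → {50, 52, 68}
insert 72 → {50, 52, 68, 72}
insert 71 → {50, 52, 68, 71, 72}
insert 78 → {50, 52, 68, 71, 72, 78}
call next patient → 50; now {52, 68, 71, 72, 78}
call next patient → 52; now {68, 71, 72, 78}
insert 60 → {60, 68, 71, 72, 78}
call next patient → 60; now {68, 71, 72, 78}
insert 66 → {66, 68, 71, 72, 78}
insert 54 → {54, 66, 68, 71, 72, 78}
call next patient → 54; now {66, 68, 71, 72, 78}
call next patient → 66; now {68, 71, 72, 78}
insert 62 → {62, 68, 71, 72, 78}
insert 59 → {59, 62, 68, 71, 72, 78}
call next patient → 59; now {62, 68, 71, 72, 78}
call next patient → 62; now {68, 71, 72, 78}
insert 75 → {68, 71, 72, 75, 78}

priority queue: 50, 52, 60, 54, 66, 59, 62; FIFO queue: 52 → 68 → 50 → 72 → 71 → 78 → 60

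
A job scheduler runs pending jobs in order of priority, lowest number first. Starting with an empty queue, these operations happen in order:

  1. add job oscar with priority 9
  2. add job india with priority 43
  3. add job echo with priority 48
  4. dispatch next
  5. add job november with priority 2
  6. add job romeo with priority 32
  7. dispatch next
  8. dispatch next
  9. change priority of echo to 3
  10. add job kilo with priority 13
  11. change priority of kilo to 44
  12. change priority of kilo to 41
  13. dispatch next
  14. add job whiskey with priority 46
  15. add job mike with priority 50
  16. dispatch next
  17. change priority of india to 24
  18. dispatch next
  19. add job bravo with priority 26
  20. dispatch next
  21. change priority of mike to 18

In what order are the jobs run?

oscar, november, romeo, echo, kilo, india, bravo

add oscar (priority 9) → {oscar:9}
add india (priority 43) → {oscar:9, india:43}
add echo (priority 48) → {oscar:9, india:43, echo:48}
dispatch next → oscar; now {india:43, echo:48}
add november (priority 2) → {november:2, india:43, echo:48}
add romeo (priority 32) → {november:2, romeo:32, india:43, echo:48}
dispatch next → november; now {romeo:32, india:43, echo:48}
dispatch next → romeo; now {india:43, echo:48}
update echo to priority 3 → {echo:3, india:43}
add kilo (priority 13) → {echo:3, kilo:13, india:43}
update kilo to priority 44 → {echo:3, india:43, kilo:44}
update kilo to priority 41 → {echo:3, kilo:41, india:43}
dispatch next → echo; now {kilo:41, india:43}
add whiskey (priority 46) → {kilo:41, india:43, whiskey:46}
add mike (priority 50) → {kilo:41, india:43, whiskey:46, mike:50}
dispatch next → kilo; now {india:43, whiskey:46, mike:50}
update india to priority 24 → {india:24, whiskey:46, mike:50}
dispatch next → india; now {whiskey:46, mike:50}
add bravo (priority 26) → {bravo:26, whiskey:46, mike:50}
dispatch next → bravo; now {whiskey:46, mike:50}
update mike to priority 18 → {mike:18, whiskey:46}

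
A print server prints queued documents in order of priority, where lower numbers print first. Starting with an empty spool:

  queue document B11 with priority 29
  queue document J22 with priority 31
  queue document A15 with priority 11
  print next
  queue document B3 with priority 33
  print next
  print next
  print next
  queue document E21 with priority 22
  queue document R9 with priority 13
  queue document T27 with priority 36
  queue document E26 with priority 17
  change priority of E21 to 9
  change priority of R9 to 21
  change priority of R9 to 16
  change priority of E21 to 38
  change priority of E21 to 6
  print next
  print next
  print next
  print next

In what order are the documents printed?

A15, B11, J22, B3, E21, R9, E26, T27

add B11 (priority 29) → {B11:29}
add J22 (priority 31) → {B11:29, J22:31}
add A15 (priority 11) → {A15:11, B11:29, J22:31}
print next → A15; now {B11:29, J22:31}
add B3 (priority 33) → {B11:29, J22:31, B3:33}
print next → B11; now {J22:31, B3:33}
print next → J22; now {B3:33}
print next → B3; now {}
add E21 (priority 22) → {E21:22}
add R9 (priority 13) → {R9:13, E21:22}
add T27 (priority 36) → {R9:13, E21:22, T27:36}
add E26 (priority 17) → {R9:13, E26:17, E21:22, T27:36}
update E21 to priority 9 → {E21:9, R9:13, E26:17, T27:36}
update R9 to priority 21 → {E21:9, E26:17, R9:21, T27:36}
update R9 to priority 16 → {E21:9, R9:16, E26:17, T27:36}
update E21 to priority 38 → {R9:16, E26:17, T27:36, E21:38}
update E21 to priority 6 → {E21:6, R9:16, E26:17, T27:36}
print next → E21; now {R9:16, E26:17, T27:36}
print next → R9; now {E26:17, T27:36}
print next → E26; now {T27:36}
print next → T27; now {}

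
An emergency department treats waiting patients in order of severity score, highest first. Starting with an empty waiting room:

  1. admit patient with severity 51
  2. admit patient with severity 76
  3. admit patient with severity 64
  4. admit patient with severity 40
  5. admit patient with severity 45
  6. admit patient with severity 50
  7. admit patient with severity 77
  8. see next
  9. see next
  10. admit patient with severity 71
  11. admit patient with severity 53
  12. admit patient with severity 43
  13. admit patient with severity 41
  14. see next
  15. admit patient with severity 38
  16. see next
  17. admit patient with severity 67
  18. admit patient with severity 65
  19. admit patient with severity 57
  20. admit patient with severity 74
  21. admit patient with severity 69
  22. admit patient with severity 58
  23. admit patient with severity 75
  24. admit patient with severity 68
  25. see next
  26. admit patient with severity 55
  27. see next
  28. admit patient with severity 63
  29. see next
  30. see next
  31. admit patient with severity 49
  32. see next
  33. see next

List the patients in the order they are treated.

insert 51 → {51}
insert 76 → {76, 51}
insert 64 → {76, 64, 51}
insert 40 → {76, 64, 51, 40}
insert 45 → {76, 64, 51, 45, 40}
insert 50 → {76, 64, 51, 50, 45, 40}
insert 77 → {77, 76, 64, 51, 50, 45, 40}
see next → 77; now {76, 64, 51, 50, 45, 40}
see next → 76; now {64, 51, 50, 45, 40}
insert 71 → {71, 64, 51, 50, 45, 40}
insert 53 → {71, 64, 53, 51, 50, 45, 40}
insert 43 → {71, 64, 53, 51, 50, 45, 43, 40}
insert 41 → {71, 64, 53, 51, 50, 45, 43, 41, 40}
see next → 71; now {64, 53, 51, 50, 45, 43, 41, 40}
insert 38 → {64, 53, 51, 50, 45, 43, 41, 40, 38}
see next → 64; now {53, 51, 50, 45, 43, 41, 40, 38}
insert 67 → {67, 53, 51, 50, 45, 43, 41, 40, 38}
insert 65 → {67, 65, 53, 51, 50, 45, 43, 41, 40, 38}
insert 57 → {67, 65, 57, 53, 51, 50, 45, 43, 41, 40, 38}
insert 74 → {74, 67, 65, 57, 53, 51, 50, 45, 43, 41, 40, 38}
insert 69 → {74, 69, 67, 65, 57, 53, 51, 50, 45, 43, 41, 40, 38}
insert 58 → {74, 69, 67, 65, 58, 57, 53, 51, 50, 45, 43, 41, 40, 38}
insert 75 → {75, 74, 69, 67, 65, 58, 57, 53, 51, 50, 45, 43, 41, 40, 38}
insert 68 → {75, 74, 69, 68, 67, 65, 58, 57, 53, 51, 50, 45, 43, 41, 40, 38}
see next → 75; now {74, 69, 68, 67, 65, 58, 57, 53, 51, 50, 45, 43, 41, 40, 38}
insert 55 → {74, 69, 68, 67, 65, 58, 57, 55, 53, 51, 50, 45, 43, 41, 40, 38}
see next → 74; now {69, 68, 67, 65, 58, 57, 55, 53, 51, 50, 45, 43, 41, 40, 38}
insert 63 → {69, 68, 67, 65, 63, 58, 57, 55, 53, 51, 50, 45, 43, 41, 40, 38}
see next → 69; now {68, 67, 65, 63, 58, 57, 55, 53, 51, 50, 45, 43, 41, 40, 38}
see next → 68; now {67, 65, 63, 58, 57, 55, 53, 51, 50, 45, 43, 41, 40, 38}
insert 49 → {67, 65, 63, 58, 57, 55, 53, 51, 50, 49, 45, 43, 41, 40, 38}
see next → 67; now {65, 63, 58, 57, 55, 53, 51, 50, 49, 45, 43, 41, 40, 38}
see next → 65; now {63, 58, 57, 55, 53, 51, 50, 49, 45, 43, 41, 40, 38}

77, 76, 71, 64, 75, 74, 69, 68, 67, 65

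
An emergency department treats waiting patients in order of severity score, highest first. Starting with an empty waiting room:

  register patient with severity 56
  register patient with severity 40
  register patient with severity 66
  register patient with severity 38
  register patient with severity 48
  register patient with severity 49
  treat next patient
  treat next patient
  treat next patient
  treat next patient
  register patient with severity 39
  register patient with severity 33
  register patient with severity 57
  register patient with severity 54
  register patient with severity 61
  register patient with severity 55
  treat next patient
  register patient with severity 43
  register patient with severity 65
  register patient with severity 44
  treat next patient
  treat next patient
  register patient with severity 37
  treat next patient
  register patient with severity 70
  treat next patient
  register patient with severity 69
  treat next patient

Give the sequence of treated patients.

[66, 56, 49, 48, 61, 65, 57, 55, 70, 69]

insert 56 → {56}
insert 40 → {56, 40}
insert 66 → {66, 56, 40}
insert 38 → {66, 56, 40, 38}
insert 48 → {66, 56, 48, 40, 38}
insert 49 → {66, 56, 49, 48, 40, 38}
treat next patient → 66; now {56, 49, 48, 40, 38}
treat next patient → 56; now {49, 48, 40, 38}
treat next patient → 49; now {48, 40, 38}
treat next patient → 48; now {40, 38}
insert 39 → {40, 39, 38}
insert 33 → {40, 39, 38, 33}
insert 57 → {57, 40, 39, 38, 33}
insert 54 → {57, 54, 40, 39, 38, 33}
insert 61 → {61, 57, 54, 40, 39, 38, 33}
insert 55 → {61, 57, 55, 54, 40, 39, 38, 33}
treat next patient → 61; now {57, 55, 54, 40, 39, 38, 33}
insert 43 → {57, 55, 54, 43, 40, 39, 38, 33}
insert 65 → {65, 57, 55, 54, 43, 40, 39, 38, 33}
insert 44 → {65, 57, 55, 54, 44, 43, 40, 39, 38, 33}
treat next patient → 65; now {57, 55, 54, 44, 43, 40, 39, 38, 33}
treat next patient → 57; now {55, 54, 44, 43, 40, 39, 38, 33}
insert 37 → {55, 54, 44, 43, 40, 39, 38, 37, 33}
treat next patient → 55; now {54, 44, 43, 40, 39, 38, 37, 33}
insert 70 → {70, 54, 44, 43, 40, 39, 38, 37, 33}
treat next patient → 70; now {54, 44, 43, 40, 39, 38, 37, 33}
insert 69 → {69, 54, 44, 43, 40, 39, 38, 37, 33}
treat next patient → 69; now {54, 44, 43, 40, 39, 38, 37, 33}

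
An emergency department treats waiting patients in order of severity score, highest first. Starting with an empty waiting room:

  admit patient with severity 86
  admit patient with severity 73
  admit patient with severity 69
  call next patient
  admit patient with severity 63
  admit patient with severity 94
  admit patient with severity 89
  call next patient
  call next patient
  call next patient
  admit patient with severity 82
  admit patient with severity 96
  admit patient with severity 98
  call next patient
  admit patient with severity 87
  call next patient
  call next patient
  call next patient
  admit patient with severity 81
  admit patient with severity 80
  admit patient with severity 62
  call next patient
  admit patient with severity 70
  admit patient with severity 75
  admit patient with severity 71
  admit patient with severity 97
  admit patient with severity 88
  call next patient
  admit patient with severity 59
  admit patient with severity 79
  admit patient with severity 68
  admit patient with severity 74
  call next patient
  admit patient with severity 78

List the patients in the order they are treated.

insert 86 → {86}
insert 73 → {86, 73}
insert 69 → {86, 73, 69}
call next patient → 86; now {73, 69}
insert 63 → {73, 69, 63}
insert 94 → {94, 73, 69, 63}
insert 89 → {94, 89, 73, 69, 63}
call next patient → 94; now {89, 73, 69, 63}
call next patient → 89; now {73, 69, 63}
call next patient → 73; now {69, 63}
insert 82 → {82, 69, 63}
insert 96 → {96, 82, 69, 63}
insert 98 → {98, 96, 82, 69, 63}
call next patient → 98; now {96, 82, 69, 63}
insert 87 → {96, 87, 82, 69, 63}
call next patient → 96; now {87, 82, 69, 63}
call next patient → 87; now {82, 69, 63}
call next patient → 82; now {69, 63}
insert 81 → {81, 69, 63}
insert 80 → {81, 80, 69, 63}
insert 62 → {81, 80, 69, 63, 62}
call next patient → 81; now {80, 69, 63, 62}
insert 70 → {80, 70, 69, 63, 62}
insert 75 → {80, 75, 70, 69, 63, 62}
insert 71 → {80, 75, 71, 70, 69, 63, 62}
insert 97 → {97, 80, 75, 71, 70, 69, 63, 62}
insert 88 → {97, 88, 80, 75, 71, 70, 69, 63, 62}
call next patient → 97; now {88, 80, 75, 71, 70, 69, 63, 62}
insert 59 → {88, 80, 75, 71, 70, 69, 63, 62, 59}
insert 79 → {88, 80, 79, 75, 71, 70, 69, 63, 62, 59}
insert 68 → {88, 80, 79, 75, 71, 70, 69, 68, 63, 62, 59}
insert 74 → {88, 80, 79, 75, 74, 71, 70, 69, 68, 63, 62, 59}
call next patient → 88; now {80, 79, 75, 74, 71, 70, 69, 68, 63, 62, 59}
insert 78 → {80, 79, 78, 75, 74, 71, 70, 69, 68, 63, 62, 59}

86 → 94 → 89 → 73 → 98 → 96 → 87 → 82 → 81 → 97 → 88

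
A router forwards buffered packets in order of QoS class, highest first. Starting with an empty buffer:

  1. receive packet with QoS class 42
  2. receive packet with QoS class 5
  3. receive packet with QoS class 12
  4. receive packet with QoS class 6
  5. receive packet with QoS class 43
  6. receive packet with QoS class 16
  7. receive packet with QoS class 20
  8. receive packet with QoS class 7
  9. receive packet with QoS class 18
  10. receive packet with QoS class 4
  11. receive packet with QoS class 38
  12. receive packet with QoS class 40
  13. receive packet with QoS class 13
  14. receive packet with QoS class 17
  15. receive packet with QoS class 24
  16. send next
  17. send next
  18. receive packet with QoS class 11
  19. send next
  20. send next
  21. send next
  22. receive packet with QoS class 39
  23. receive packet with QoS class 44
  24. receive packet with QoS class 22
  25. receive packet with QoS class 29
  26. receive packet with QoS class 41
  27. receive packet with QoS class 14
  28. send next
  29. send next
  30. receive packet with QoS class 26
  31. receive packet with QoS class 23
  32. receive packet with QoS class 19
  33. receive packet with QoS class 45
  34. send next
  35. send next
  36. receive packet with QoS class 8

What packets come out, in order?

insert 42 → {42}
insert 5 → {42, 5}
insert 12 → {42, 12, 5}
insert 6 → {42, 12, 6, 5}
insert 43 → {43, 42, 12, 6, 5}
insert 16 → {43, 42, 16, 12, 6, 5}
insert 20 → {43, 42, 20, 16, 12, 6, 5}
insert 7 → {43, 42, 20, 16, 12, 7, 6, 5}
insert 18 → {43, 42, 20, 18, 16, 12, 7, 6, 5}
insert 4 → {43, 42, 20, 18, 16, 12, 7, 6, 5, 4}
insert 38 → {43, 42, 38, 20, 18, 16, 12, 7, 6, 5, 4}
insert 40 → {43, 42, 40, 38, 20, 18, 16, 12, 7, 6, 5, 4}
insert 13 → {43, 42, 40, 38, 20, 18, 16, 13, 12, 7, 6, 5, 4}
insert 17 → {43, 42, 40, 38, 20, 18, 17, 16, 13, 12, 7, 6, 5, 4}
insert 24 → {43, 42, 40, 38, 24, 20, 18, 17, 16, 13, 12, 7, 6, 5, 4}
send next → 43; now {42, 40, 38, 24, 20, 18, 17, 16, 13, 12, 7, 6, 5, 4}
send next → 42; now {40, 38, 24, 20, 18, 17, 16, 13, 12, 7, 6, 5, 4}
insert 11 → {40, 38, 24, 20, 18, 17, 16, 13, 12, 11, 7, 6, 5, 4}
send next → 40; now {38, 24, 20, 18, 17, 16, 13, 12, 11, 7, 6, 5, 4}
send next → 38; now {24, 20, 18, 17, 16, 13, 12, 11, 7, 6, 5, 4}
send next → 24; now {20, 18, 17, 16, 13, 12, 11, 7, 6, 5, 4}
insert 39 → {39, 20, 18, 17, 16, 13, 12, 11, 7, 6, 5, 4}
insert 44 → {44, 39, 20, 18, 17, 16, 13, 12, 11, 7, 6, 5, 4}
insert 22 → {44, 39, 22, 20, 18, 17, 16, 13, 12, 11, 7, 6, 5, 4}
insert 29 → {44, 39, 29, 22, 20, 18, 17, 16, 13, 12, 11, 7, 6, 5, 4}
insert 41 → {44, 41, 39, 29, 22, 20, 18, 17, 16, 13, 12, 11, 7, 6, 5, 4}
insert 14 → {44, 41, 39, 29, 22, 20, 18, 17, 16, 14, 13, 12, 11, 7, 6, 5, 4}
send next → 44; now {41, 39, 29, 22, 20, 18, 17, 16, 14, 13, 12, 11, 7, 6, 5, 4}
send next → 41; now {39, 29, 22, 20, 18, 17, 16, 14, 13, 12, 11, 7, 6, 5, 4}
insert 26 → {39, 29, 26, 22, 20, 18, 17, 16, 14, 13, 12, 11, 7, 6, 5, 4}
insert 23 → {39, 29, 26, 23, 22, 20, 18, 17, 16, 14, 13, 12, 11, 7, 6, 5, 4}
insert 19 → {39, 29, 26, 23, 22, 20, 19, 18, 17, 16, 14, 13, 12, 11, 7, 6, 5, 4}
insert 45 → {45, 39, 29, 26, 23, 22, 20, 19, 18, 17, 16, 14, 13, 12, 11, 7, 6, 5, 4}
send next → 45; now {39, 29, 26, 23, 22, 20, 19, 18, 17, 16, 14, 13, 12, 11, 7, 6, 5, 4}
send next → 39; now {29, 26, 23, 22, 20, 19, 18, 17, 16, 14, 13, 12, 11, 7, 6, 5, 4}
insert 8 → {29, 26, 23, 22, 20, 19, 18, 17, 16, 14, 13, 12, 11, 8, 7, 6, 5, 4}

43 → 42 → 40 → 38 → 24 → 44 → 41 → 45 → 39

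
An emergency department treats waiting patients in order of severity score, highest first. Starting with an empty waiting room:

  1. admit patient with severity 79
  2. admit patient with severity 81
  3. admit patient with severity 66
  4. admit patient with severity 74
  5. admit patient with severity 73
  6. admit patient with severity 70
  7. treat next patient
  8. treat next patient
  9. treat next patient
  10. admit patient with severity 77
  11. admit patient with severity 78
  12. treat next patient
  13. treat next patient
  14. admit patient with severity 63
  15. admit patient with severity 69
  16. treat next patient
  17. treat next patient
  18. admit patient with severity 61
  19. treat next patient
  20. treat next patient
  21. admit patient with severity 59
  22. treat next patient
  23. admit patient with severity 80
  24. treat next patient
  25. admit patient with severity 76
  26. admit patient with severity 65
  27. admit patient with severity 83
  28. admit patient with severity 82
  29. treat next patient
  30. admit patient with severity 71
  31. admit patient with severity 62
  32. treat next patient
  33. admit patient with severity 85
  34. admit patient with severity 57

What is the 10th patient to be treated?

63

insert 79 → {79}
insert 81 → {81, 79}
insert 66 → {81, 79, 66}
insert 74 → {81, 79, 74, 66}
insert 73 → {81, 79, 74, 73, 66}
insert 70 → {81, 79, 74, 73, 70, 66}
treat next patient → 81; now {79, 74, 73, 70, 66}
treat next patient → 79; now {74, 73, 70, 66}
treat next patient → 74; now {73, 70, 66}
insert 77 → {77, 73, 70, 66}
insert 78 → {78, 77, 73, 70, 66}
treat next patient → 78; now {77, 73, 70, 66}
treat next patient → 77; now {73, 70, 66}
insert 63 → {73, 70, 66, 63}
insert 69 → {73, 70, 69, 66, 63}
treat next patient → 73; now {70, 69, 66, 63}
treat next patient → 70; now {69, 66, 63}
insert 61 → {69, 66, 63, 61}
treat next patient → 69; now {66, 63, 61}
treat next patient → 66; now {63, 61}
insert 59 → {63, 61, 59}
treat next patient → 63; now {61, 59}
insert 80 → {80, 61, 59}
treat next patient → 80; now {61, 59}
insert 76 → {76, 61, 59}
insert 65 → {76, 65, 61, 59}
insert 83 → {83, 76, 65, 61, 59}
insert 82 → {83, 82, 76, 65, 61, 59}
treat next patient → 83; now {82, 76, 65, 61, 59}
insert 71 → {82, 76, 71, 65, 61, 59}
insert 62 → {82, 76, 71, 65, 62, 61, 59}
treat next patient → 82; now {76, 71, 65, 62, 61, 59}
insert 85 → {85, 76, 71, 65, 62, 61, 59}
insert 57 → {85, 76, 71, 65, 62, 61, 59, 57}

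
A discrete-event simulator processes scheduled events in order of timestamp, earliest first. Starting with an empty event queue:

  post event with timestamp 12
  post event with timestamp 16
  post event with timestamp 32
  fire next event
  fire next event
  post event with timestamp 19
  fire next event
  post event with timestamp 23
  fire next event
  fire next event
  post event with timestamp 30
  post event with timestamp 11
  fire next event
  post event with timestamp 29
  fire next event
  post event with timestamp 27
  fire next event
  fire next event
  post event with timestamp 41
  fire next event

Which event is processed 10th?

insert 12 → {12}
insert 16 → {12, 16}
insert 32 → {12, 16, 32}
fire next event → 12; now {16, 32}
fire next event → 16; now {32}
insert 19 → {19, 32}
fire next event → 19; now {32}
insert 23 → {23, 32}
fire next event → 23; now {32}
fire next event → 32; now {}
insert 30 → {30}
insert 11 → {11, 30}
fire next event → 11; now {30}
insert 29 → {29, 30}
fire next event → 29; now {30}
insert 27 → {27, 30}
fire next event → 27; now {30}
fire next event → 30; now {}
insert 41 → {41}
fire next event → 41; now {}

41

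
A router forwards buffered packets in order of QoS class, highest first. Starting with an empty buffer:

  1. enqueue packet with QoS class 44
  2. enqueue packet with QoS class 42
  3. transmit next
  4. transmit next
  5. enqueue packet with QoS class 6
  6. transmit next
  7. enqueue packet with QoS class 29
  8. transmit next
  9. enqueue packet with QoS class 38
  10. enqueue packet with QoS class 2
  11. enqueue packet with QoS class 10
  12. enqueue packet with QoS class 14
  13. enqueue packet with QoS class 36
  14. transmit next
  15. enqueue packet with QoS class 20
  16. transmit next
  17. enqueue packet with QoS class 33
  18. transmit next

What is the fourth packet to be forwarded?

29

insert 44 → {44}
insert 42 → {44, 42}
transmit next → 44; now {42}
transmit next → 42; now {}
insert 6 → {6}
transmit next → 6; now {}
insert 29 → {29}
transmit next → 29; now {}
insert 38 → {38}
insert 2 → {38, 2}
insert 10 → {38, 10, 2}
insert 14 → {38, 14, 10, 2}
insert 36 → {38, 36, 14, 10, 2}
transmit next → 38; now {36, 14, 10, 2}
insert 20 → {36, 20, 14, 10, 2}
transmit next → 36; now {20, 14, 10, 2}
insert 33 → {33, 20, 14, 10, 2}
transmit next → 33; now {20, 14, 10, 2}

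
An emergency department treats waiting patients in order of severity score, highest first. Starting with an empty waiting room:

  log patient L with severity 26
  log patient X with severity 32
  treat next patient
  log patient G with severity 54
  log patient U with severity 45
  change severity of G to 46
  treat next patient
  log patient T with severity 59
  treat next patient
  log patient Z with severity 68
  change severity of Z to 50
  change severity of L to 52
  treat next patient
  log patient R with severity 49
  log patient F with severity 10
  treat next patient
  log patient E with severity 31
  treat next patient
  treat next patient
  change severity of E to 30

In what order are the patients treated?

X, G, T, L, Z, R, U

add L (severity 26) → {L:26}
add X (severity 32) → {X:32, L:26}
treat next patient → X; now {L:26}
add G (severity 54) → {G:54, L:26}
add U (severity 45) → {G:54, U:45, L:26}
update G to severity 46 → {G:46, U:45, L:26}
treat next patient → G; now {U:45, L:26}
add T (severity 59) → {T:59, U:45, L:26}
treat next patient → T; now {U:45, L:26}
add Z (severity 68) → {Z:68, U:45, L:26}
update Z to severity 50 → {Z:50, U:45, L:26}
update L to severity 52 → {L:52, Z:50, U:45}
treat next patient → L; now {Z:50, U:45}
add R (severity 49) → {Z:50, R:49, U:45}
add F (severity 10) → {Z:50, R:49, U:45, F:10}
treat next patient → Z; now {R:49, U:45, F:10}
add E (severity 31) → {R:49, U:45, E:31, F:10}
treat next patient → R; now {U:45, E:31, F:10}
treat next patient → U; now {E:31, F:10}
update E to severity 30 → {E:30, F:10}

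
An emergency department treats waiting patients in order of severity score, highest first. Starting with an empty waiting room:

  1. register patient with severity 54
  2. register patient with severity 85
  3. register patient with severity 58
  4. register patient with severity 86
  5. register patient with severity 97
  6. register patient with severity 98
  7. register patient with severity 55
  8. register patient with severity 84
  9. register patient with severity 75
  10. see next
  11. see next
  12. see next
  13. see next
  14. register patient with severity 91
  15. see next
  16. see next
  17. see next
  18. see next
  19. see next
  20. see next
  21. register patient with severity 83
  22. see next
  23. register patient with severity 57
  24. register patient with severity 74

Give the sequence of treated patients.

98, 97, 86, 85, 91, 84, 75, 58, 55, 54, 83

insert 54 → {54}
insert 85 → {85, 54}
insert 58 → {85, 58, 54}
insert 86 → {86, 85, 58, 54}
insert 97 → {97, 86, 85, 58, 54}
insert 98 → {98, 97, 86, 85, 58, 54}
insert 55 → {98, 97, 86, 85, 58, 55, 54}
insert 84 → {98, 97, 86, 85, 84, 58, 55, 54}
insert 75 → {98, 97, 86, 85, 84, 75, 58, 55, 54}
see next → 98; now {97, 86, 85, 84, 75, 58, 55, 54}
see next → 97; now {86, 85, 84, 75, 58, 55, 54}
see next → 86; now {85, 84, 75, 58, 55, 54}
see next → 85; now {84, 75, 58, 55, 54}
insert 91 → {91, 84, 75, 58, 55, 54}
see next → 91; now {84, 75, 58, 55, 54}
see next → 84; now {75, 58, 55, 54}
see next → 75; now {58, 55, 54}
see next → 58; now {55, 54}
see next → 55; now {54}
see next → 54; now {}
insert 83 → {83}
see next → 83; now {}
insert 57 → {57}
insert 74 → {74, 57}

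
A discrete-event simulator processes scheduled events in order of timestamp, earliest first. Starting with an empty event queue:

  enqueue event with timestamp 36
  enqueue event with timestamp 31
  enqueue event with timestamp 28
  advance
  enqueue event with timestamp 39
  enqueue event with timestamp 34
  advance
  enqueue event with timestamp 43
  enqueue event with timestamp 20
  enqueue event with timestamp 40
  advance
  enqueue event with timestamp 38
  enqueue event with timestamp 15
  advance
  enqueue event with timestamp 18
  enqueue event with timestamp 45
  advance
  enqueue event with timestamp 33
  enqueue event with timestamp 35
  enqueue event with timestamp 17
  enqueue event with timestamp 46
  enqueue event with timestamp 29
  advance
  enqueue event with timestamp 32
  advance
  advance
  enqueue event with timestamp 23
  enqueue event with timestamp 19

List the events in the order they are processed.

insert 36 → {36}
insert 31 → {31, 36}
insert 28 → {28, 31, 36}
advance → 28; now {31, 36}
insert 39 → {31, 36, 39}
insert 34 → {31, 34, 36, 39}
advance → 31; now {34, 36, 39}
insert 43 → {34, 36, 39, 43}
insert 20 → {20, 34, 36, 39, 43}
insert 40 → {20, 34, 36, 39, 40, 43}
advance → 20; now {34, 36, 39, 40, 43}
insert 38 → {34, 36, 38, 39, 40, 43}
insert 15 → {15, 34, 36, 38, 39, 40, 43}
advance → 15; now {34, 36, 38, 39, 40, 43}
insert 18 → {18, 34, 36, 38, 39, 40, 43}
insert 45 → {18, 34, 36, 38, 39, 40, 43, 45}
advance → 18; now {34, 36, 38, 39, 40, 43, 45}
insert 33 → {33, 34, 36, 38, 39, 40, 43, 45}
insert 35 → {33, 34, 35, 36, 38, 39, 40, 43, 45}
insert 17 → {17, 33, 34, 35, 36, 38, 39, 40, 43, 45}
insert 46 → {17, 33, 34, 35, 36, 38, 39, 40, 43, 45, 46}
insert 29 → {17, 29, 33, 34, 35, 36, 38, 39, 40, 43, 45, 46}
advance → 17; now {29, 33, 34, 35, 36, 38, 39, 40, 43, 45, 46}
insert 32 → {29, 32, 33, 34, 35, 36, 38, 39, 40, 43, 45, 46}
advance → 29; now {32, 33, 34, 35, 36, 38, 39, 40, 43, 45, 46}
advance → 32; now {33, 34, 35, 36, 38, 39, 40, 43, 45, 46}
insert 23 → {23, 33, 34, 35, 36, 38, 39, 40, 43, 45, 46}
insert 19 → {19, 23, 33, 34, 35, 36, 38, 39, 40, 43, 45, 46}

[28, 31, 20, 15, 18, 17, 29, 32]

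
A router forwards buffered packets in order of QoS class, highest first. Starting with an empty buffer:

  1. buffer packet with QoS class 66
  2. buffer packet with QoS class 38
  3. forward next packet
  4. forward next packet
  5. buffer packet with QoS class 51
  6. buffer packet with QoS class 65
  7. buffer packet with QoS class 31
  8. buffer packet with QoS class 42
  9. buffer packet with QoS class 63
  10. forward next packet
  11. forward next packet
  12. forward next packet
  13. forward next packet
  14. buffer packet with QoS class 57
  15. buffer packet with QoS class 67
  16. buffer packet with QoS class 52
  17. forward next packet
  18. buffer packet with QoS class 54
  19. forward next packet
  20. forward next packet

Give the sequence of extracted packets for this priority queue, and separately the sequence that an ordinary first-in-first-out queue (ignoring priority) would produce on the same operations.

priority queue: 66 → 38 → 65 → 63 → 51 → 42 → 67 → 57 → 54; FIFO queue: 66, 38, 51, 65, 31, 42, 63, 57, 67

insert 66 → {66}
insert 38 → {66, 38}
forward next packet → 66; now {38}
forward next packet → 38; now {}
insert 51 → {51}
insert 65 → {65, 51}
insert 31 → {65, 51, 31}
insert 42 → {65, 51, 42, 31}
insert 63 → {65, 63, 51, 42, 31}
forward next packet → 65; now {63, 51, 42, 31}
forward next packet → 63; now {51, 42, 31}
forward next packet → 51; now {42, 31}
forward next packet → 42; now {31}
insert 57 → {57, 31}
insert 67 → {67, 57, 31}
insert 52 → {67, 57, 52, 31}
forward next packet → 67; now {57, 52, 31}
insert 54 → {57, 54, 52, 31}
forward next packet → 57; now {54, 52, 31}
forward next packet → 54; now {52, 31}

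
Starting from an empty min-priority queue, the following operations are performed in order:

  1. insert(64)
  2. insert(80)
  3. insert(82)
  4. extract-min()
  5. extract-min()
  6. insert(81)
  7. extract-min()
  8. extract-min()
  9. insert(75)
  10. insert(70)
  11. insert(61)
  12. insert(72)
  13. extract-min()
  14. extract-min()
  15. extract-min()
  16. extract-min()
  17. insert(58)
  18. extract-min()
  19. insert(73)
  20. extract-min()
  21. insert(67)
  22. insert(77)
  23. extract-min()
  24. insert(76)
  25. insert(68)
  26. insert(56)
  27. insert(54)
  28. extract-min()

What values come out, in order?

insert 64 → {64}
insert 80 → {64, 80}
insert 82 → {64, 80, 82}
extract-min → 64; now {80, 82}
extract-min → 80; now {82}
insert 81 → {81, 82}
extract-min → 81; now {82}
extract-min → 82; now {}
insert 75 → {75}
insert 70 → {70, 75}
insert 61 → {61, 70, 75}
insert 72 → {61, 70, 72, 75}
extract-min → 61; now {70, 72, 75}
extract-min → 70; now {72, 75}
extract-min → 72; now {75}
extract-min → 75; now {}
insert 58 → {58}
extract-min → 58; now {}
insert 73 → {73}
extract-min → 73; now {}
insert 67 → {67}
insert 77 → {67, 77}
extract-min → 67; now {77}
insert 76 → {76, 77}
insert 68 → {68, 76, 77}
insert 56 → {56, 68, 76, 77}
insert 54 → {54, 56, 68, 76, 77}
extract-min → 54; now {56, 68, 76, 77}

64, 80, 81, 82, 61, 70, 72, 75, 58, 73, 67, 54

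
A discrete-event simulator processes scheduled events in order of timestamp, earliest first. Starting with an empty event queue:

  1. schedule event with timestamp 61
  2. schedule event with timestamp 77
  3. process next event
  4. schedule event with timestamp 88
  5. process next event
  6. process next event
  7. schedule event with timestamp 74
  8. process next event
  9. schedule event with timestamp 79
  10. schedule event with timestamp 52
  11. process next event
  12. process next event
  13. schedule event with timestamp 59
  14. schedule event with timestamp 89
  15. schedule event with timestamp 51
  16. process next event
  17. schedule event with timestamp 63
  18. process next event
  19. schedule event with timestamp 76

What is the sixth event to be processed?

insert 61 → {61}
insert 77 → {61, 77}
process next event → 61; now {77}
insert 88 → {77, 88}
process next event → 77; now {88}
process next event → 88; now {}
insert 74 → {74}
process next event → 74; now {}
insert 79 → {79}
insert 52 → {52, 79}
process next event → 52; now {79}
process next event → 79; now {}
insert 59 → {59}
insert 89 → {59, 89}
insert 51 → {51, 59, 89}
process next event → 51; now {59, 89}
insert 63 → {59, 63, 89}
process next event → 59; now {63, 89}
insert 76 → {63, 76, 89}

79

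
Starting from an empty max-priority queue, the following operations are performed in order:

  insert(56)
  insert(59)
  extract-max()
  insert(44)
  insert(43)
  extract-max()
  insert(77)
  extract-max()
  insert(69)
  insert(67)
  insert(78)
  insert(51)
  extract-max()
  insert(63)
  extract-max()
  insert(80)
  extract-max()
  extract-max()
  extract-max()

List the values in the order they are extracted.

insert 56 → {56}
insert 59 → {59, 56}
extract-max → 59; now {56}
insert 44 → {56, 44}
insert 43 → {56, 44, 43}
extract-max → 56; now {44, 43}
insert 77 → {77, 44, 43}
extract-max → 77; now {44, 43}
insert 69 → {69, 44, 43}
insert 67 → {69, 67, 44, 43}
insert 78 → {78, 69, 67, 44, 43}
insert 51 → {78, 69, 67, 51, 44, 43}
extract-max → 78; now {69, 67, 51, 44, 43}
insert 63 → {69, 67, 63, 51, 44, 43}
extract-max → 69; now {67, 63, 51, 44, 43}
insert 80 → {80, 67, 63, 51, 44, 43}
extract-max → 80; now {67, 63, 51, 44, 43}
extract-max → 67; now {63, 51, 44, 43}
extract-max → 63; now {51, 44, 43}

59 → 56 → 77 → 78 → 69 → 80 → 67 → 63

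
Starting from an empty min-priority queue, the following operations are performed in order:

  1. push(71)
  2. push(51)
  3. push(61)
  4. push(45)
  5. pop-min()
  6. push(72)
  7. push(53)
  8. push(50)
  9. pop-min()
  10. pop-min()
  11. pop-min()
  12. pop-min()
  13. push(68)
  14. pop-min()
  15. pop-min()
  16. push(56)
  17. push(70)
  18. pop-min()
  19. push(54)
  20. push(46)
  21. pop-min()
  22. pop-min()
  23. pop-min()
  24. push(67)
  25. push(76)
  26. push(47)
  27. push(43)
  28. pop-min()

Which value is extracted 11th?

70

insert 71 → {71}
insert 51 → {51, 71}
insert 61 → {51, 61, 71}
insert 45 → {45, 51, 61, 71}
pop-min → 45; now {51, 61, 71}
insert 72 → {51, 61, 71, 72}
insert 53 → {51, 53, 61, 71, 72}
insert 50 → {50, 51, 53, 61, 71, 72}
pop-min → 50; now {51, 53, 61, 71, 72}
pop-min → 51; now {53, 61, 71, 72}
pop-min → 53; now {61, 71, 72}
pop-min → 61; now {71, 72}
insert 68 → {68, 71, 72}
pop-min → 68; now {71, 72}
pop-min → 71; now {72}
insert 56 → {56, 72}
insert 70 → {56, 70, 72}
pop-min → 56; now {70, 72}
insert 54 → {54, 70, 72}
insert 46 → {46, 54, 70, 72}
pop-min → 46; now {54, 70, 72}
pop-min → 54; now {70, 72}
pop-min → 70; now {72}
insert 67 → {67, 72}
insert 76 → {67, 72, 76}
insert 47 → {47, 67, 72, 76}
insert 43 → {43, 47, 67, 72, 76}
pop-min → 43; now {47, 67, 72, 76}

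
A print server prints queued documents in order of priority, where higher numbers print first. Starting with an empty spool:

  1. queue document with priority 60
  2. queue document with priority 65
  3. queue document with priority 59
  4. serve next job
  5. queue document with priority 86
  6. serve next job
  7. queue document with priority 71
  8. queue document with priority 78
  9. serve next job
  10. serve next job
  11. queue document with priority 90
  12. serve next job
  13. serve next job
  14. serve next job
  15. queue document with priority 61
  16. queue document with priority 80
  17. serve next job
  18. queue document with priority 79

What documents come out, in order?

insert 60 → {60}
insert 65 → {65, 60}
insert 59 → {65, 60, 59}
serve next job → 65; now {60, 59}
insert 86 → {86, 60, 59}
serve next job → 86; now {60, 59}
insert 71 → {71, 60, 59}
insert 78 → {78, 71, 60, 59}
serve next job → 78; now {71, 60, 59}
serve next job → 71; now {60, 59}
insert 90 → {90, 60, 59}
serve next job → 90; now {60, 59}
serve next job → 60; now {59}
serve next job → 59; now {}
insert 61 → {61}
insert 80 → {80, 61}
serve next job → 80; now {61}
insert 79 → {79, 61}

[65, 86, 78, 71, 90, 60, 59, 80]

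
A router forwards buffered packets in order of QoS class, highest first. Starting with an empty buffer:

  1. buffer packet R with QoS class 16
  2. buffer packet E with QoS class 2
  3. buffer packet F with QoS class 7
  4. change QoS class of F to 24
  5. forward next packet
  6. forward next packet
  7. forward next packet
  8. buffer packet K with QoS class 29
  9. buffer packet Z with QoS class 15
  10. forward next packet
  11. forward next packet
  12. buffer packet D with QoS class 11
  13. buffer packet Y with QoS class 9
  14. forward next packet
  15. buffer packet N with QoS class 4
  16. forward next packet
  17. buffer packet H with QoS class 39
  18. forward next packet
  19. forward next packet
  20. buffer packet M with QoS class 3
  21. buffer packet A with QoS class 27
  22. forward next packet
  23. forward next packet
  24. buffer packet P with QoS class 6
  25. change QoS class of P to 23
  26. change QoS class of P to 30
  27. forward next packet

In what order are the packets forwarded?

add R (QoS class 16) → {R:16}
add E (QoS class 2) → {R:16, E:2}
add F (QoS class 7) → {R:16, F:7, E:2}
update F to QoS class 24 → {F:24, R:16, E:2}
forward next packet → F; now {R:16, E:2}
forward next packet → R; now {E:2}
forward next packet → E; now {}
add K (QoS class 29) → {K:29}
add Z (QoS class 15) → {K:29, Z:15}
forward next packet → K; now {Z:15}
forward next packet → Z; now {}
add D (QoS class 11) → {D:11}
add Y (QoS class 9) → {D:11, Y:9}
forward next packet → D; now {Y:9}
add N (QoS class 4) → {Y:9, N:4}
forward next packet → Y; now {N:4}
add H (QoS class 39) → {H:39, N:4}
forward next packet → H; now {N:4}
forward next packet → N; now {}
add M (QoS class 3) → {M:3}
add A (QoS class 27) → {A:27, M:3}
forward next packet → A; now {M:3}
forward next packet → M; now {}
add P (QoS class 6) → {P:6}
update P to QoS class 23 → {P:23}
update P to QoS class 30 → {P:30}
forward next packet → P; now {}

F, R, E, K, Z, D, Y, H, N, A, M, P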